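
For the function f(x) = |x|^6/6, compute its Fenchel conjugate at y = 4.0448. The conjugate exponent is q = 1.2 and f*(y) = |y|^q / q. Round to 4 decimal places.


The conjugate exponent q satisfies 1/p + 1/q = 1.
p = 6, so q = 6/(6 - 1) = 1.2
|y|^q = 4.0448^1.2 = 5.349
f*(4.0448) = 5.349 / 1.2 = 4.4575


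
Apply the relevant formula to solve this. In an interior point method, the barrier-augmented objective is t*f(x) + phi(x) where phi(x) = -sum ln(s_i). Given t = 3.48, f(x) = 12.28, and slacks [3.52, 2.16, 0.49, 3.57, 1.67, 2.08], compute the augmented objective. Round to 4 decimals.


Step 1: Compute log-barrier.
ln values: [1.2585, 0.7701, -0.7133, 1.2726, 0.5128, 0.7324]
phi = -(1.2585 + 0.7701 - 0.7133 + 1.2726 + 0.5128 + 0.7324) = -3.833
Step 2: Compute augmented objective.
t*f(x) = 3.48*12.28 = 42.7344
Total = 42.7344 - 3.833 = 38.9014


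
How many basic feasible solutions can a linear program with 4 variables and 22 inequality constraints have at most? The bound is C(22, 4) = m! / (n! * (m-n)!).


Each vertex corresponds to some choice of n active constraints out of m, so the number of vertices is at most C(m, n) = m! / (n!(m-n)!).
m = 22, n = 4
Numerator: 22 * 21 * 20 * 19
Denominator: 4! = 24
C(22, 4) = 7315


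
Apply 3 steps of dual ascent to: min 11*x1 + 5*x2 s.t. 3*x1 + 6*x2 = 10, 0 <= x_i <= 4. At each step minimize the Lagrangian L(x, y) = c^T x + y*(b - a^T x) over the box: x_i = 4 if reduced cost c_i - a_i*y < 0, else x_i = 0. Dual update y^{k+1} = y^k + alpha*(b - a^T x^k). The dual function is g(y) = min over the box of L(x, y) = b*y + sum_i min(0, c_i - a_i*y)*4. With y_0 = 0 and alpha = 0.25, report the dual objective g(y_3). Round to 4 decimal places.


Dual ascent for LP: min 11*x1 + 5*x2, 3*x1 + 6*x2 = 10, 0 <= x_i <= 4
Step 1: y^k = 0.0, reduced costs: (11.0, 5.0)
  x^k = (0.0, 0.0), subgradient = b - a^T x = 10.0
  y^{k+1} = 0.0 + 0.25*10.0 = 2.5
Step 2: y^k = 2.5, reduced costs: (3.5, -10.0)
  x^k = (0.0, 4.0), subgradient = b - a^T x = -14.0
  y^{k+1} = 2.5 + 0.25*-14.0 = -1.0
Step 3: y^k = -1.0, reduced costs: (14.0, 11.0)
  x^k = (0.0, 0.0), subgradient = b - a^T x = 10.0
  y^{k+1} = -1.0 + 0.25*10.0 = 1.5
Dual objective at y_3 = 1.5: reduced costs (6.5, -4.0), box minimizer x = (0.0, 4.0)
g(y_3) = b*y + (c1 - a1*y)*x1 + (c2 - a2*y)*x2 = 10*1.5 + 6.5*0.0 + (-4.0)*4.0 = 15.0 + 0.0 - 16.0 = -1.0


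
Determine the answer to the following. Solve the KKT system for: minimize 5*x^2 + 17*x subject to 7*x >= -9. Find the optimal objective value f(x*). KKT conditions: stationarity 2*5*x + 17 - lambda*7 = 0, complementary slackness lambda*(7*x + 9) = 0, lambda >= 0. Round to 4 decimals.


Step 1: Try lambda = 0 (constraint inactive).
x_unc = -17/(2*5) = -1.7
Check: 7*-1.7 = -11.9 < -9 -- violated!
Step 2: Constraint must be active: 7*x = -9
x* = -9/7 = -1.2857 (rounded; the exact value -9/7 is used below)
lambda = (2*5*(-9/7) + 17)/7 = 0.5918
Step 3: Compute optimal value.
f(x*) = 5*(-9/7)^2 + 17*(-9/7) = -13.5918


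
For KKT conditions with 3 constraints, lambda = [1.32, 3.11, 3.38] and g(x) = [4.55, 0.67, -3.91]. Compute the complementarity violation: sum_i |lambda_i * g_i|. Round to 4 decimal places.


KKT complementary slackness check:
lambda_1 * g_1 = 1.32 * 4.55 = 6.006
lambda_2 * g_2 = 3.11 * 0.67 = 2.0837
lambda_3 * g_3 = 3.38 * -3.91 = -13.2158
Total violation = 6.006 + 2.0837 + 13.2158 = 21.3055


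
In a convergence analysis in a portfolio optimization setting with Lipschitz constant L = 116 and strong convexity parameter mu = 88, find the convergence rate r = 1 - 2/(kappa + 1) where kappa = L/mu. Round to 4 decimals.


Step 1: Compute the condition number.
kappa = L/mu = 116/88 = 1.3182
Step 2: Compute the convergence rate.
r = 1 - 2/(kappa + 1) = 1 - 2*mu/(L + mu) = (L - mu)/(L + mu) = 28/204 = 0.1373


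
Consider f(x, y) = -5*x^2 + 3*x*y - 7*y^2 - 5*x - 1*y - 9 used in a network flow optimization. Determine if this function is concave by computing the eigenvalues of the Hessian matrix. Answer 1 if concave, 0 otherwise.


The Hessian of f(x,y) = -5*x^2 + 3*x*y - 7*y^2 - 5*x - 1*y - 9 is:
H = [[-10, 3], [3, -14]]
Trace = -10 - 14 = -24
Determinant = -10*-14 - (3)^2 = 131
Discriminant = (-24)^2 - 4*131 = 52.0
Eigenvalues: lambda_1 = -15.6056, lambda_2 = -8.3944
The function is concave.

1


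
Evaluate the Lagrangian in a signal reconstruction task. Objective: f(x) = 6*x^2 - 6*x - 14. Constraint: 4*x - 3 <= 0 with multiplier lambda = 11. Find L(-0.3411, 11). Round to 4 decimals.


Step 1: Evaluate f(x).
f(-0.3411) = 6*(-0.3411)^2 - 6*(-0.3411) - 14 = -11.2553
Step 2: Evaluate g(x).
g(-0.3411) = 4*-0.3411 - 3 = -4.3644
Step 3: Compute Lagrangian.
L = -11.2553 + 11*-4.3644 = -59.2637


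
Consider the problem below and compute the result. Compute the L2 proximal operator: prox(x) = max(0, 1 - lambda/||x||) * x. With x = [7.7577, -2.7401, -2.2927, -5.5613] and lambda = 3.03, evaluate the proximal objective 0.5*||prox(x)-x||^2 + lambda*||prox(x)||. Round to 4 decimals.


Step 1: Compute ||x||.
||x|| = 10.1919
Step 2: Compute scaling factor.
scale = max(0, 1 - 3.03/10.1919) = 0.7027
Step 3: prox(x) = [5.4514, -1.9255, -1.6111, -3.908]
||prox(x)|| = 7.1619
Step 4: Proximal objective.
0.5*||prox-x||^2 = 4.5905
lambda*||prox|| = 21.7006
Total = 26.291


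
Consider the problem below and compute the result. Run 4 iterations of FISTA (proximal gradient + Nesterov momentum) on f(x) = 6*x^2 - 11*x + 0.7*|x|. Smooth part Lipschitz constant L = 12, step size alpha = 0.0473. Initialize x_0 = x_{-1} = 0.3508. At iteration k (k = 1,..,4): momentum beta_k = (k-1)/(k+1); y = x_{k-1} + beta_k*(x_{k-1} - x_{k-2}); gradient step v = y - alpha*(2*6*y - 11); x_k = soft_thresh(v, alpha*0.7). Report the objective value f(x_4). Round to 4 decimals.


FISTA on f(x) = 6*x^2 - 11*x + 0.7*|x|
L = 12, alpha = 0.0473
Iteration 1: beta = 0.0, y = 0.3508 + 0.0*(0.3508 - 0.3508) = 0.3508
  grad(y) = -6.7904, v = y - alpha*grad = 0.672
  prox(v) = soft_thresh(0.672, 0.0331) = 0.6389
Iteration 2: beta = 0.3333, y = 0.6389 + 0.3333*(0.6389 - 0.3508) = 0.7349
  grad(y) = -2.1812, v = y - alpha*grad = 0.8381
  prox(v) = soft_thresh(0.8381, 0.0331) = 0.805
Iteration 3: beta = 0.5, y = 0.805 + 0.5*(0.805 - 0.6389) = 0.888
  grad(y) = -0.344, v = y - alpha*grad = 0.9043
  prox(v) = soft_thresh(0.9043, 0.0331) = 0.8712
Iteration 4: beta = 0.6, y = 0.8712 + 0.6*(0.8712 - 0.805) = 0.9109
  grad(y) = -0.0694, v = y - alpha*grad = 0.9142
  prox(v) = soft_thresh(0.9142, 0.0331) = 0.8811
f(x_4) = 6*0.8811^2 - 11*0.8811 + 0.7*|0.8811| = -4.4173


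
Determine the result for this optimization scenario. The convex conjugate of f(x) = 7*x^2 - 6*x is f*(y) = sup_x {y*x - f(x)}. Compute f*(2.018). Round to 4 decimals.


f*(y) = sup_x {y*x - a*x^2 - b*x} = sup_x {(y-b)*x - a*x^2}
FOC: (y - b) - 2a*x = 0 => x* = (y - b)/(2a)
x* = (2.018 + 6)/(2*7) = 0.5727
f*(2.018) = (y-b)^2/(4a) = (2.018 + 6)^2/(4*7)
= 64.2883/28 = 2.296


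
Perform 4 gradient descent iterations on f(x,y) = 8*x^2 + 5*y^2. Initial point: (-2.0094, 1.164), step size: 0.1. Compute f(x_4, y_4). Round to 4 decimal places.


Gradient descent on f(x,y) = 8*x^2 + 5*y^2.
Starting point: (-2.0094, 1.164), alpha = 0.1
Step 1: grad_x = 2*8*-2.0094 = -32.1504, grad_y = 2*5*1.164 = 11.64
  x_1 = -2.0094 - 0.1*-32.1504 = 1.2056
  y_1 = 1.164 - 0.1*11.64 = 0.0
Step 2: grad_x = 2*8*1.2056 = 19.2902, grad_y = 2*5*0.0 = 0.0
  x_2 = 1.2056 - 0.1*19.2902 = -0.7234
  y_2 = 0.0 - 0.1*0.0 = 0.0
Step 3: grad_x = 2*8*-0.7234 = -11.5741, grad_y = 2*5*0.0 = 0.0
  x_3 = -0.7234 - 0.1*-11.5741 = 0.434
  y_3 = 0.0 - 0.1*0.0 = 0.0
Step 4: grad_x = 2*8*0.434 = 6.9445, grad_y = 2*5*0.0 = 0.0
  x_4 = 0.434 - 0.1*6.9445 = -0.2604
  y_4 = 0.0 - 0.1*0.0 = 0.0
f(-0.2604, 0.0) = 8*(-0.2604)^2 + 5*0.0^2 = 0.5425


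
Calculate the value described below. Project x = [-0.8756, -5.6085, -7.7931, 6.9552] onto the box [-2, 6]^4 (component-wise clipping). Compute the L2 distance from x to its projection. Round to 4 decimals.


Project each component onto [-2, 6].
clip(-0.8756) = -0.8756, clip(-5.6085) = -2.0, clip(-7.7931) = -2.0, clip(6.9552) = 6.0
Projection = [-0.8756, -2.0, -2.0, 6.0]
Squared diffs: [0.0, 13.0213, 33.56, 0.9124]
Distance = sqrt(47.4937) = 6.8916


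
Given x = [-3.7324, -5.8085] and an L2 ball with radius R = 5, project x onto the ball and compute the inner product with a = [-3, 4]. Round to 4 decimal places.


Step 1: Compute ||x|| (intermediates to 6 decimals).
||x|| = sqrt((-3.7324)^2 + (-5.8085)^2) = 6.904309
Step 2: Project.
Since ||x|| > R, scale = R/||x|| = 5/6.904309 = 0.724185, proj(x) = scale * x
proj(x) = [-2.702948, -4.206429]
Step 3: Dot product.
a^T * proj(x) = -3*(-2.702948) + 4*(-4.206429) = -8.7169


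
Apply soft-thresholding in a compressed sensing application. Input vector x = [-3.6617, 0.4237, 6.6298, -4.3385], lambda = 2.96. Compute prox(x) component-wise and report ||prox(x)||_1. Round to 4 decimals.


Soft-thresholding with lambda = 2.96:
prox(-3.6617) = sign(-3.6617)*max(|-3.6617| - 2.96, 0) = -0.7017
prox(0.4237) = sign(0.4237)*max(|0.4237| - 2.96, 0) = 0.0
prox(6.6298) = sign(6.6298)*max(|6.6298| - 2.96, 0) = 3.6698
prox(-4.3385) = sign(-4.3385)*max(|-4.3385| - 2.96, 0) = -1.3785
prox(x) = [-0.7017, 0.0, 3.6698, -1.3785]
||prox(x)||_1 = 0.7017 + 0.0 + 3.6698 + 1.3785 = 5.75


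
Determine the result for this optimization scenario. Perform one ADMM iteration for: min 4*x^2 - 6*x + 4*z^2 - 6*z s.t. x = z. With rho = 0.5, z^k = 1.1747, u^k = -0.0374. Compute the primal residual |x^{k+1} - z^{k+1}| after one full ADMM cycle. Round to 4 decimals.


ADMM iteration with rho = 0.5, z^k = 1.1747, u^k = -0.0374
Step 1: x-update.
Minimize 4*x^2 - 6*x + (0.5/2)*(x - 1.1747 - 0.0374)^2
FOC: (2*4 + 0.5)*x = 6 + 0.5*(1.1747 + 0.0374)
x^{k+1} = 0.7772
Step 2: z-update.
Minimize 4*z^2 - 6*z + (0.5/2)*(0.7772 - z - 0.0374)^2
FOC: (2*4 + 0.5)*z = 6 + 0.5*(0.7772 - 0.0374)
z^{k+1} = 0.7494
Step 3: u-update.
u^{k+1} = -0.0374 + 0.7772 - 0.7494 = -0.0096
Step 4: Primal residual = |0.7772 - 0.7494| = 0.0278


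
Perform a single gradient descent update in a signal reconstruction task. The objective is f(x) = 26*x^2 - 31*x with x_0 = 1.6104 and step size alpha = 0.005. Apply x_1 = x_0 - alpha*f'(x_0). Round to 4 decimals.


We compute the gradient at x_0 and apply the update.
f'(x) = 52*x - 31
f'(1.6104) = 52*1.6104 - 31 = 52.7408
x_1 = 1.6104 - 0.005*52.7408 = 1.3467


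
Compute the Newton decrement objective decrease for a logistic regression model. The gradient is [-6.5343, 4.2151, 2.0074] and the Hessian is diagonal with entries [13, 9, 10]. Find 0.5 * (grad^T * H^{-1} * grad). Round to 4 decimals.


Step 1: H is diagonal, so H^(-1) * g = [-0.5026, 0.4683, 0.2007].
Step 2: g^T H^(-1) g = sum_i g_i^2 / H_ii
  = (-6.5343)^2/13 + (4.2151)^2/9 + (2.0074)^2/10
  = 3.2844 + 1.9741 + 0.403 = 5.6615
Step 3: Objective decrease = 0.5 * g^T H^(-1) g = 2.8307


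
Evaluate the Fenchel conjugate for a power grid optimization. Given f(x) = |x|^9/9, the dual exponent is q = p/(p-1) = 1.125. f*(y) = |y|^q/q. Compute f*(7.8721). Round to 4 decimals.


The conjugate exponent q satisfies 1/p + 1/q = 1.
p = 9, so q = 9/(9 - 1) = 1.125
|y|^q = 7.8721^1.125 = 10.1883
f*(7.8721) = 10.1883 / 1.125 = 9.0563


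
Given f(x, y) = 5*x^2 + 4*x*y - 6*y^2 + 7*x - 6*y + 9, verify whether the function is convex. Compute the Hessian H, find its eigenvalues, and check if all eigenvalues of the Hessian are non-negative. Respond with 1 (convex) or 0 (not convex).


The Hessian of f(x,y) = 5*x^2 + 4*x*y - 6*y^2 + 7*x - 6*y + 9 is:
H = [[10, 4], [4, -12]]
Trace = 10 - 12 = -2
Determinant = 10*-12 - (4)^2 = -136
Discriminant = (-2)^2 - 4*-136 = 548.0
Eigenvalues: lambda_1 = -12.7047, lambda_2 = 10.7047
The function is not convex.

0


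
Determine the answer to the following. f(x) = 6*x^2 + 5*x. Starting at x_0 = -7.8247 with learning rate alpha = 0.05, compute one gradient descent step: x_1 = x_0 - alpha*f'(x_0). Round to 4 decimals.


We compute the gradient at x_0 and apply the update.
f'(x) = 12*x + 5
f'(-7.8247) = 12*-7.8247 + 5 = -88.8964
x_1 = -7.8247 - 0.05*-88.8964 = -3.3799


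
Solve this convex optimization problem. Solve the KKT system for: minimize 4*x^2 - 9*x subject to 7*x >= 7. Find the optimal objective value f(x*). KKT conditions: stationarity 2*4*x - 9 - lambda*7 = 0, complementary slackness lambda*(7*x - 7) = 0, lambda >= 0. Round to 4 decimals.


Step 1: Try lambda = 0 (constraint inactive).
Stationarity: 2*4*x - 9 = 0
x* = 9/(2*4) = 1.125
Check constraint: 7*1.125 = 7.875 >= 7 -- satisfied.
Step 2: Compute optimal value.
f(x*) = 4*1.125^2 - 9*1.125 = -5.0625


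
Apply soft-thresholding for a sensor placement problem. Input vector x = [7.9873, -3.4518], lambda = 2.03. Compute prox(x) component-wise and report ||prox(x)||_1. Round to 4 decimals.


Soft-thresholding with lambda = 2.03:
prox(7.9873) = sign(7.9873)*max(|7.9873| - 2.03, 0) = 5.9573
prox(-3.4518) = sign(-3.4518)*max(|-3.4518| - 2.03, 0) = -1.4218
prox(x) = [5.9573, -1.4218]
||prox(x)||_1 = 5.9573 + 1.4218 = 7.3791


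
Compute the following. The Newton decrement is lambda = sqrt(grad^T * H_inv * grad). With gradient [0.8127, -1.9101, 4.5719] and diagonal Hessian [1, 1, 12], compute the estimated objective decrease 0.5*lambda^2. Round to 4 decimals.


Step 1: H is diagonal, so H^(-1) * g = [0.8127, -1.9101, 0.381].
Step 2: g^T H^(-1) g = sum_i g_i^2 / H_ii
  = (0.8127)^2/1 + (-1.9101)^2/1 + (4.5719)^2/12
  = 0.6605 + 3.6485 + 1.7419 = 6.0508
Step 3: Objective decrease = 0.5 * g^T H^(-1) g = 3.0254


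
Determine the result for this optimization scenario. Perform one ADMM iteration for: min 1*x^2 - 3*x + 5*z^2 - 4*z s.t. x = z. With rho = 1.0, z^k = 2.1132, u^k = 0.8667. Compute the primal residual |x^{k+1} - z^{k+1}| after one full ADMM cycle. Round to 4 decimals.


ADMM iteration with rho = 1.0, z^k = 2.1132, u^k = 0.8667
Step 1: x-update.
Minimize 1*x^2 - 3*x + (1.0/2)*(x - 2.1132 + 0.8667)^2
FOC: (2*1 + 1.0)*x = 3 + 1.0*(2.1132 - 0.8667)
x^{k+1} = 1.4155
Step 2: z-update.
Minimize 5*z^2 - 4*z + (1.0/2)*(1.4155 - z + 0.8667)^2
FOC: (2*5 + 1.0)*z = 4 + 1.0*(1.4155 + 0.8667)
z^{k+1} = 0.5711
Step 3: u-update.
u^{k+1} = 0.8667 + 1.4155 - 0.5711 = 1.7111
Step 4: Primal residual = |1.4155 - 0.5711| = 0.8444


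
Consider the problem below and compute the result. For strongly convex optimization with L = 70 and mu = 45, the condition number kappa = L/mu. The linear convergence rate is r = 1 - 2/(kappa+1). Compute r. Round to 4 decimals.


Step 1: Compute the condition number.
kappa = L/mu = 70/45 = 1.5556
Step 2: Compute the convergence rate.
r = 1 - 2/(kappa + 1) = 1 - 2*mu/(L + mu) = (L - mu)/(L + mu) = 25/115 = 0.2174


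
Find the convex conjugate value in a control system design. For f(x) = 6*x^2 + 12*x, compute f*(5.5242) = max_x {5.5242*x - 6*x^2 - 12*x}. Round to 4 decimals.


f*(y) = sup_x {y*x - a*x^2 - b*x} = sup_x {(y-b)*x - a*x^2}
FOC: (y - b) - 2a*x = 0 => x* = (y - b)/(2a)
x* = (5.5242 - 12)/(2*6) = -0.5397
f*(5.5242) = (y-b)^2/(4a) = (5.5242 - 12)^2/(4*6)
= 41.936/24 = 1.7473


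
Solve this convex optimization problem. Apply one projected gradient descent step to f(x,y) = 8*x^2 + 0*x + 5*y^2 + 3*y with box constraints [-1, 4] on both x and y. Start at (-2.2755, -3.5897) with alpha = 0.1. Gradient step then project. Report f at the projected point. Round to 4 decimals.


Step 1: Compute gradient at (-2.2755, -3.5897).
grad_x = 2*8*-2.2755 + 0 = -36.408
grad_y = 2*5*-3.5897 + 3 = -32.897
Step 2: Gradient step.
x_raw = -2.2755 - 0.1*-36.408 = 1.3653
y_raw = -3.5897 - 0.1*-32.897 = -0.3
Step 3: Project onto [-1, 4].
x_proj = clip(1.3653) = 1.3653
y_proj = clip(-0.3) = -0.3
Step 4: Evaluate f.
f(1.3653, -0.3) = 14.4624


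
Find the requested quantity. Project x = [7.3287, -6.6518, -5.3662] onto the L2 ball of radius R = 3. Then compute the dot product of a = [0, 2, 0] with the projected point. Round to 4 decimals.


Step 1: Compute ||x|| (intermediates to 6 decimals).
||x|| = sqrt(7.3287^2 + (-6.6518)^2 + (-5.3662)^2) = 11.258436
Step 2: Project.
Since ||x|| > R, scale = R/||x|| = 3/11.258436 = 0.266467, proj(x) = scale * x
proj(x) = [1.952857, -1.772485, -1.429915]
Step 3: Dot product.
a^T * proj(x) = 0*1.952857 + 2*(-1.772485) + 0*(-1.429915) = -3.545


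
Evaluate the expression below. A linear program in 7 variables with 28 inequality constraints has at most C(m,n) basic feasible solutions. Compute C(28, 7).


Each vertex corresponds to some choice of n active constraints out of m, so the number of vertices is at most C(m, n) = m! / (n!(m-n)!).
m = 28, n = 7
Numerator: 28 * 27 * 26 * 25 * 24 * 23 * 22
Denominator: 7! = 5040
C(28, 7) = 1184040


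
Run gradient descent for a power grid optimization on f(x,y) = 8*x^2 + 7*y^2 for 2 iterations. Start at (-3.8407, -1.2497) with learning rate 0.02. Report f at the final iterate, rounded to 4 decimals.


Gradient descent on f(x,y) = 8*x^2 + 7*y^2.
Starting point: (-3.8407, -1.2497), alpha = 0.02
Step 1: grad_x = 2*8*-3.8407 = -61.4512, grad_y = 2*7*-1.2497 = -17.4958
  x_1 = -3.8407 - 0.02*-61.4512 = -2.6117
  y_1 = -1.2497 - 0.02*-17.4958 = -0.8998
Step 2: grad_x = 2*8*-2.6117 = -41.7868, grad_y = 2*7*-0.8998 = -12.597
  x_2 = -2.6117 - 0.02*-41.7868 = -1.7759
  y_2 = -0.8998 - 0.02*-12.597 = -0.6478
f(-1.7759, -0.6478) = 8*(-1.7759)^2 + 7*(-0.6478)^2 = 28.1696


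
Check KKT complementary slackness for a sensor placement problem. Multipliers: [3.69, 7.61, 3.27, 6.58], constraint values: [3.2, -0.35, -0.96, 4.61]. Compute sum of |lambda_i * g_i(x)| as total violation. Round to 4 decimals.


KKT complementary slackness check:
lambda_1 * g_1 = 3.69 * 3.2 = 11.808
lambda_2 * g_2 = 7.61 * -0.35 = -2.6635
lambda_3 * g_3 = 3.27 * -0.96 = -3.1392
lambda_4 * g_4 = 6.58 * 4.61 = 30.3338
Total violation = 11.808 + 2.6635 + 3.1392 + 30.3338 = 47.9445


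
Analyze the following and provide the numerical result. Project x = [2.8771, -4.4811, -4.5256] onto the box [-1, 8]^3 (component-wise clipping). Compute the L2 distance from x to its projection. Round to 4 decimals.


Project each component onto [-1, 8].
clip(2.8771) = 2.8771, clip(-4.4811) = -1.0, clip(-4.5256) = -1.0
Projection = [2.8771, -1.0, -1.0]
Squared diffs: [0.0, 12.1181, 12.4299]
Distance = sqrt(24.548) = 4.9546


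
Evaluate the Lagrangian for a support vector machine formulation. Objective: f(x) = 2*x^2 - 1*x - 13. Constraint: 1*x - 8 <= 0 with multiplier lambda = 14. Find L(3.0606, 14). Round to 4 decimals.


Step 1: Evaluate f(x).
f(3.0606) = 2*3.0606^2 - 1*3.0606 - 13 = 2.6739
Step 2: Evaluate g(x).
g(3.0606) = 1*3.0606 - 8 = -4.9394
Step 3: Compute Lagrangian.
L = 2.6739 + 14*-4.9394 = -66.4777


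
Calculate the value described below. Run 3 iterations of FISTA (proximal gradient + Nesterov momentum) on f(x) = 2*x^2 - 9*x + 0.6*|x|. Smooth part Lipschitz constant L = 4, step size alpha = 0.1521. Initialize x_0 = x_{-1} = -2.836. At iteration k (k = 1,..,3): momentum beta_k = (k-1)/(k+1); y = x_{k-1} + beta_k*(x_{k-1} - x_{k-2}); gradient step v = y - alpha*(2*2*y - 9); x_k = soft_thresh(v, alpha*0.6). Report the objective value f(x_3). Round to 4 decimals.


FISTA on f(x) = 2*x^2 - 9*x + 0.6*|x|
L = 4, alpha = 0.1521
Iteration 1: beta = 0.0, y = -2.836 + 0.0*(-2.836 + 2.836) = -2.836
  grad(y) = -20.344, v = y - alpha*grad = 0.2583
  prox(v) = soft_thresh(0.2583, 0.0913) = 0.1671
Iteration 2: beta = 0.3333, y = 0.1671 + 0.3333*(0.1671 + 2.836) = 1.1681
  grad(y) = -4.3277, v = y - alpha*grad = 1.8263
  prox(v) = soft_thresh(1.8263, 0.0913) = 1.7351
Iteration 3: beta = 0.5, y = 1.7351 + 0.5*(1.7351 - 0.1671) = 2.5191
  grad(y) = 1.0762, v = y - alpha*grad = 2.3554
  prox(v) = soft_thresh(2.3554, 0.0913) = 2.2641
f(x_3) = 2*2.2641^2 - 9*2.2641 + 0.6*|2.2641| = -8.7661


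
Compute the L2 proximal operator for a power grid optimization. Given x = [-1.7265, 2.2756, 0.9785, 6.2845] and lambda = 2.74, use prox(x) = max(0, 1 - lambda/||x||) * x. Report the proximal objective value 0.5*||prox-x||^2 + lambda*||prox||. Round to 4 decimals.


Step 1: Compute ||x||.
||x|| = 6.9722
Step 2: Compute scaling factor.
scale = max(0, 1 - 2.74/6.9722) = 0.607
Step 3: prox(x) = [-1.048, 1.3813, 0.594, 3.8148]
||prox(x)|| = 4.2322
Step 4: Proximal objective.
0.5*||prox-x||^2 = 3.7538
lambda*||prox|| = 11.5962
Total = 15.35


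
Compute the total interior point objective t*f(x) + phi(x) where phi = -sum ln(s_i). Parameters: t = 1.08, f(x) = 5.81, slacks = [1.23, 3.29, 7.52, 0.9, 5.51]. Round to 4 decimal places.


Step 1: Compute log-barrier.
ln values: [0.207, 1.1909, 2.0176, -0.1054, 1.7066]
phi = -(0.207 + 1.1909 + 2.0176 - 0.1054 + 1.7066) = -5.0167
Step 2: Compute augmented objective.
t*f(x) = 1.08*5.81 = 6.2748
Total = 6.2748 - 5.0167 = 1.2581


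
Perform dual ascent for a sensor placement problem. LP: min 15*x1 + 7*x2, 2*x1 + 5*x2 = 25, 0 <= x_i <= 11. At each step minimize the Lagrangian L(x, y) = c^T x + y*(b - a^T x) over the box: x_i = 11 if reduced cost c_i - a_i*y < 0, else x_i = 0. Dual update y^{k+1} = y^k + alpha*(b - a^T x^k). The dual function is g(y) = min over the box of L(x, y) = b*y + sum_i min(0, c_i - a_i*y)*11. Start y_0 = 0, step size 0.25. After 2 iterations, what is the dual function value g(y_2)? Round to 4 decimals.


Dual ascent for LP: min 15*x1 + 7*x2, 2*x1 + 5*x2 = 25, 0 <= x_i <= 11
Step 1: y^k = 0.0, reduced costs: (15.0, 7.0)
  x^k = (0.0, 0.0), subgradient = b - a^T x = 25.0
  y^{k+1} = 0.0 + 0.25*25.0 = 6.25
Step 2: y^k = 6.25, reduced costs: (2.5, -24.25)
  x^k = (0.0, 11.0), subgradient = b - a^T x = -30.0
  y^{k+1} = 6.25 + 0.25*-30.0 = -1.25
Dual objective at y_2 = -1.25: reduced costs (17.5, 13.25), box minimizer x = (0.0, 0.0)
g(y_2) = b*y + (c1 - a1*y)*x1 + (c2 - a2*y)*x2 = 25*(-1.25) + 17.5*0.0 + 13.25*0.0 = -31.25 + 0.0 + 0.0 = -31.25


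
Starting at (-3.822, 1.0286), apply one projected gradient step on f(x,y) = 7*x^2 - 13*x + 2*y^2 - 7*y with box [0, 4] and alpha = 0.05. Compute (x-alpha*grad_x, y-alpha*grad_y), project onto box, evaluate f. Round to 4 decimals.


Step 1: Compute gradient at (-3.822, 1.0286).
grad_x = 2*7*-3.822 - 13 = -66.508
grad_y = 2*2*1.0286 - 7 = -2.8856
Step 2: Gradient step.
x_raw = -3.822 - 0.05*-66.508 = -0.4966
y_raw = 1.0286 - 0.05*-2.8856 = 1.1729
Step 3: Project onto [0, 4].
x_proj = clip(-0.4966) = 0.0
y_proj = clip(1.1729) = 1.1729
Step 4: Evaluate f.
f(0.0, 1.1729) = -5.4589


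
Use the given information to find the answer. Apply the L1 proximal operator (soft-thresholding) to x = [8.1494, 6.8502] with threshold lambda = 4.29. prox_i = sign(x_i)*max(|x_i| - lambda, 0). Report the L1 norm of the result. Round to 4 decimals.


Soft-thresholding with lambda = 4.29:
prox(8.1494) = sign(8.1494)*max(|8.1494| - 4.29, 0) = 3.8594
prox(6.8502) = sign(6.8502)*max(|6.8502| - 4.29, 0) = 2.5602
prox(x) = [3.8594, 2.5602]
||prox(x)||_1 = 3.8594 + 2.5602 = 6.4196


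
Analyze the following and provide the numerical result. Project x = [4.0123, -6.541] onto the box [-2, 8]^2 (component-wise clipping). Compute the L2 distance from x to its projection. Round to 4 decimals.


Project each component onto [-2, 8].
clip(4.0123) = 4.0123, clip(-6.541) = -2.0
Projection = [4.0123, -2.0]
Squared diffs: [0.0, 20.6207]
Distance = sqrt(20.6207) = 4.541


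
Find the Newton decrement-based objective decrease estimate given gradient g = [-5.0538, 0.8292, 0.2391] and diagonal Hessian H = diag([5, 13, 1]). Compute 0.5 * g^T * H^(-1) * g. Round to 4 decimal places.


Step 1: H is diagonal, so H^(-1) * g = [-1.0108, 0.0638, 0.2391].
Step 2: g^T H^(-1) g = sum_i g_i^2 / H_ii
  = (-5.0538)^2/5 + (0.8292)^2/13 + (0.2391)^2/1
  = 5.1082 + 0.0529 + 0.0572 = 5.2182
Step 3: Objective decrease = 0.5 * g^T H^(-1) g = 2.6091


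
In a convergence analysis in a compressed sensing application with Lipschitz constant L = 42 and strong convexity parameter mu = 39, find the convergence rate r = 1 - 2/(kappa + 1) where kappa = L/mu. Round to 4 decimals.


Step 1: Compute the condition number.
kappa = L/mu = 42/39 = 1.0769
Step 2: Compute the convergence rate.
r = 1 - 2/(kappa + 1) = 1 - 2*mu/(L + mu) = (L - mu)/(L + mu) = 3/81 = 0.037


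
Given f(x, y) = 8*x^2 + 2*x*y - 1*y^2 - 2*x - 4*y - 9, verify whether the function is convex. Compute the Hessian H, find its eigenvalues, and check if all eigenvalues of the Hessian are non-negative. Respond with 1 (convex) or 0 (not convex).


The Hessian of f(x,y) = 8*x^2 + 2*x*y - 1*y^2 - 2*x - 4*y - 9 is:
H = [[16, 2], [2, -2]]
Trace = 16 - 2 = 14
Determinant = 16*-2 - (2)^2 = -36
Discriminant = (14)^2 - 4*-36 = 340.0
Eigenvalues: lambda_1 = -2.2195, lambda_2 = 16.2195
The function is not convex.

0


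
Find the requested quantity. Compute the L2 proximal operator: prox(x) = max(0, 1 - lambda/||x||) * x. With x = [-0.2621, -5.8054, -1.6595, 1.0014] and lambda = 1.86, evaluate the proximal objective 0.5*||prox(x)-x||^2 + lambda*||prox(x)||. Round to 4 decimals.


Step 1: Compute ||x||.
||x|| = 6.126
Step 2: Compute scaling factor.
scale = max(0, 1 - 1.86/6.126) = 0.6964
Step 3: prox(x) = [-0.1825, -4.0427, -1.1556, 0.6974]
||prox(x)|| = 4.266
Step 4: Proximal objective.
0.5*||prox-x||^2 = 1.7298
lambda*||prox|| = 7.9348
Total = 9.6646


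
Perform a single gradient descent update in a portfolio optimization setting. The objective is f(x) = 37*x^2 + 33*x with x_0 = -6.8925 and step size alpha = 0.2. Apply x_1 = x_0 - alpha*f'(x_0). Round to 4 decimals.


We compute the gradient at x_0 and apply the update.
f'(x) = 74*x + 33
f'(-6.8925) = 74*-6.8925 + 33 = -477.045
x_1 = -6.8925 - 0.2*-477.045 = 88.5165


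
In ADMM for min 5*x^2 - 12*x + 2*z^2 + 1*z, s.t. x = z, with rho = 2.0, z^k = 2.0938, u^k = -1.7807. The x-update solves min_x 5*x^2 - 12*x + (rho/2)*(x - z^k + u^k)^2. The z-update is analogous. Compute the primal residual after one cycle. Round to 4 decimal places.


ADMM iteration with rho = 2.0, z^k = 2.0938, u^k = -1.7807
Step 1: x-update.
Minimize 5*x^2 - 12*x + (2.0/2)*(x - 2.0938 - 1.7807)^2
FOC: (2*5 + 2.0)*x = 12 + 2.0*(2.0938 + 1.7807)
x^{k+1} = 1.6458
Step 2: z-update.
Minimize 2*z^2 + 1*z + (2.0/2)*(1.6458 - z - 1.7807)^2
FOC: (2*2 + 2.0)*z = -1 + 2.0*(1.6458 - 1.7807)
z^{k+1} = -0.2117
Step 3: u-update.
u^{k+1} = -1.7807 + 1.6458 + 0.2117 = 0.0767
Step 4: Primal residual = |1.6458 + 0.2117| = 1.8574


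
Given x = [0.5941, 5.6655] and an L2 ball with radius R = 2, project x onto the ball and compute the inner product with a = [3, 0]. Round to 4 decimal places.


Step 1: Compute ||x|| (intermediates to 6 decimals).
||x|| = sqrt(0.5941^2 + 5.6655^2) = 5.696564
Step 2: Project.
Since ||x|| > R, scale = R/||x|| = 2/5.696564 = 0.351089, proj(x) = scale * x
proj(x) = [0.208582, 1.989095]
Step 3: Dot product.
a^T * proj(x) = 3*0.208582 + 0*1.989095 = 0.6257


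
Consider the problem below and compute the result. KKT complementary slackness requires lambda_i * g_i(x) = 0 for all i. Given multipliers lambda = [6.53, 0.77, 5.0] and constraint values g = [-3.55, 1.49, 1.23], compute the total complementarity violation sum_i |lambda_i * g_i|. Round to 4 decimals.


KKT complementary slackness check:
lambda_1 * g_1 = 6.53 * -3.55 = -23.1815
lambda_2 * g_2 = 0.77 * 1.49 = 1.1473
lambda_3 * g_3 = 5.0 * 1.23 = 6.15
Total violation = 23.1815 + 1.1473 + 6.15 = 30.4788


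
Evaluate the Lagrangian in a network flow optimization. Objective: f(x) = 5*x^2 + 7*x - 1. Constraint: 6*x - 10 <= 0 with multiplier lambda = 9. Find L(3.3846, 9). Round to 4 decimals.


Step 1: Evaluate f(x).
f(3.3846) = 5*3.3846^2 + 7*3.3846 - 1 = 79.9698
Step 2: Evaluate g(x).
g(3.3846) = 6*3.3846 - 10 = 10.3076
Step 3: Compute Lagrangian.
L = 79.9698 + 9*10.3076 = 172.7382


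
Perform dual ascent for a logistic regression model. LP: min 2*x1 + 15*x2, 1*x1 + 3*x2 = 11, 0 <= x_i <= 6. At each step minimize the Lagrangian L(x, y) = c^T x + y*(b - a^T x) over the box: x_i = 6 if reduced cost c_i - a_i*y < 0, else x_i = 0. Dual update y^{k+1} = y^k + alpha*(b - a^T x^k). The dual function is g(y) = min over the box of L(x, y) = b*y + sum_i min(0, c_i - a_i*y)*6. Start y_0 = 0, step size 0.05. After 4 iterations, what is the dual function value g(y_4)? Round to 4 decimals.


Dual ascent for LP: min 2*x1 + 15*x2, 1*x1 + 3*x2 = 11, 0 <= x_i <= 6
Step 1: y^k = 0.0, reduced costs: (2.0, 15.0)
  x^k = (0.0, 0.0), subgradient = b - a^T x = 11.0
  y^{k+1} = 0.0 + 0.05*11.0 = 0.55
Step 2: y^k = 0.55, reduced costs: (1.45, 13.35)
  x^k = (0.0, 0.0), subgradient = b - a^T x = 11.0
  y^{k+1} = 0.55 + 0.05*11.0 = 1.1
Step 3: y^k = 1.1, reduced costs: (0.9, 11.7)
  x^k = (0.0, 0.0), subgradient = b - a^T x = 11.0
  y^{k+1} = 1.1 + 0.05*11.0 = 1.65
Step 4: y^k = 1.65, reduced costs: (0.35, 10.05)
  x^k = (0.0, 0.0), subgradient = b - a^T x = 11.0
  y^{k+1} = 1.65 + 0.05*11.0 = 2.2
Dual objective at y_4 = 2.2: reduced costs (-0.2, 8.4), box minimizer x = (6.0, 0.0)
g(y_4) = b*y + (c1 - a1*y)*x1 + (c2 - a2*y)*x2 = 11*2.2 + (-0.2)*6.0 + 8.4*0.0 = 24.2 - 1.2 + 0.0 = 23.0


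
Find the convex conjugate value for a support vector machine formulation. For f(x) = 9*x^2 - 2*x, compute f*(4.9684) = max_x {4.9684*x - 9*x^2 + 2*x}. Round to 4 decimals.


f*(y) = sup_x {y*x - a*x^2 - b*x} = sup_x {(y-b)*x - a*x^2}
FOC: (y - b) - 2a*x = 0 => x* = (y - b)/(2a)
x* = (4.9684 + 2)/(2*9) = 0.3871
f*(4.9684) = (y-b)^2/(4a) = (4.9684 + 2)^2/(4*9)
= 48.5586/36 = 1.3488


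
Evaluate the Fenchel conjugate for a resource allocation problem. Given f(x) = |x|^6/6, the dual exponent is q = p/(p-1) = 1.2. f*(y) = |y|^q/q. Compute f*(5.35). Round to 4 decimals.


The conjugate exponent q satisfies 1/p + 1/q = 1.
p = 6, so q = 6/(6 - 1) = 1.2
|y|^q = 5.35^1.2 = 7.4821
f*(5.35) = 7.4821 / 1.2 = 6.2351


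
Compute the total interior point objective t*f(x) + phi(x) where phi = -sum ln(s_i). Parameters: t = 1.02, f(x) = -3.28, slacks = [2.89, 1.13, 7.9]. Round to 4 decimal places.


Step 1: Compute log-barrier.
ln values: [1.0613, 0.1222, 2.0669]
phi = -(1.0613 + 0.1222 + 2.0669) = -3.2503
Step 2: Compute augmented objective.
t*f(x) = 1.02*-3.28 = -3.3456
Total = -3.3456 - 3.2503 = -6.5959


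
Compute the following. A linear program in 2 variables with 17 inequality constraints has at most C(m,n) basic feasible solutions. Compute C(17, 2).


Each vertex corresponds to some choice of n active constraints out of m, so the number of vertices is at most C(m, n) = m! / (n!(m-n)!).
m = 17, n = 2
Numerator: 17 * 16
Denominator: 2! = 2
C(17, 2) = 136


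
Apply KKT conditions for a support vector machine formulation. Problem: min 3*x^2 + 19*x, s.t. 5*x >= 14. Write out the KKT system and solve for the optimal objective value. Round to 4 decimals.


Step 1: Try lambda = 0 (constraint inactive).
x_unc = -19/(2*3) = -3.1667
Check: 5*-3.1667 = -15.8335 < 14 -- violated!
Step 2: Constraint must be active: 5*x = 14
x* = 14/5 = 2.8
lambda = (2*3*2.8 + 19)/5 = 7.16
Step 3: Compute optimal value.
f(x*) = 3*2.8^2 + 19*2.8 = 76.72


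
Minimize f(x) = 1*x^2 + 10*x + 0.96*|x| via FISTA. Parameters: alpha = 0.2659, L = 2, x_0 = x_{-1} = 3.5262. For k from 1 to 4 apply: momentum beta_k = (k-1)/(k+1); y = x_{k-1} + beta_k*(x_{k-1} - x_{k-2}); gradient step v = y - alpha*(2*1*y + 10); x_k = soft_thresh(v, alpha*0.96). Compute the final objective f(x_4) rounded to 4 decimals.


FISTA on f(x) = 1*x^2 + 10*x + 0.96*|x|
L = 2, alpha = 0.2659
Iteration 1: beta = 0.0, y = 3.5262 + 0.0*(3.5262 - 3.5262) = 3.5262
  grad(y) = 17.0524, v = y - alpha*grad = -1.008
  prox(v) = soft_thresh(-1.008, 0.2553) = -0.7528
Iteration 2: beta = 0.3333, y = -0.7528 + 0.3333*(-0.7528 - 3.5262) = -2.1791
  grad(y) = 5.6418, v = y - alpha*grad = -3.6793
  prox(v) = soft_thresh(-3.6793, 0.2553) = -3.424
Iteration 3: beta = 0.5, y = -3.424 + 0.5*(-3.424 + 0.7528) = -4.7596
  grad(y) = 0.4808, v = y - alpha*grad = -4.8874
  prox(v) = soft_thresh(-4.8874, 0.2553) = -4.6322
Iteration 4: beta = 0.6, y = -4.6322 + 0.6*(-4.6322 + 3.424) = -5.3571
  grad(y) = -0.7142, v = y - alpha*grad = -5.1672
  prox(v) = soft_thresh(-5.1672, 0.2553) = -4.9119
f(x_4) = 1*(-4.9119)^2 + 10*(-4.9119) + 0.96*|-4.9119| = -20.2768


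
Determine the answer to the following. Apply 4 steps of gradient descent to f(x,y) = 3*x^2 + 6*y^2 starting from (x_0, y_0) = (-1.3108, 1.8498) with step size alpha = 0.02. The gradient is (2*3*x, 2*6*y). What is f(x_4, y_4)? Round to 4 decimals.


Gradient descent on f(x,y) = 3*x^2 + 6*y^2.
Starting point: (-1.3108, 1.8498), alpha = 0.02
Step 1: grad_x = 2*3*-1.3108 = -7.8648, grad_y = 2*6*1.8498 = 22.1976
  x_1 = -1.3108 - 0.02*-7.8648 = -1.1535
  y_1 = 1.8498 - 0.02*22.1976 = 1.4058
Step 2: grad_x = 2*3*-1.1535 = -6.921, grad_y = 2*6*1.4058 = 16.8702
  x_2 = -1.1535 - 0.02*-6.921 = -1.0151
  y_2 = 1.4058 - 0.02*16.8702 = 1.0684
Step 3: grad_x = 2*3*-1.0151 = -6.0905, grad_y = 2*6*1.0684 = 12.8213
  x_3 = -1.0151 - 0.02*-6.0905 = -0.8933
  y_3 = 1.0684 - 0.02*12.8213 = 0.812
Step 4: grad_x = 2*3*-0.8933 = -5.3596, grad_y = 2*6*0.812 = 9.7442
  x_4 = -0.8933 - 0.02*-5.3596 = -0.7861
  y_4 = 0.812 - 0.02*9.7442 = 0.6171
f(-0.7861, 0.6171) = 3*(-0.7861)^2 + 6*0.6171^2 = 4.1389


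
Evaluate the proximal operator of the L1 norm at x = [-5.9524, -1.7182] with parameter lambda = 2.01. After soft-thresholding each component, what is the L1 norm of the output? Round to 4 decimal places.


Soft-thresholding with lambda = 2.01:
prox(-5.9524) = sign(-5.9524)*max(|-5.9524| - 2.01, 0) = -3.9424
prox(-1.7182) = sign(-1.7182)*max(|-1.7182| - 2.01, 0) = 0.0
prox(x) = [-3.9424, 0.0]
||prox(x)||_1 = 3.9424 + 0.0 = 3.9424


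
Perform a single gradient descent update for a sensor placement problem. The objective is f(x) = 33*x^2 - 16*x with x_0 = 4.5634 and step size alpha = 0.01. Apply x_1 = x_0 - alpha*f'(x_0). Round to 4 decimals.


We compute the gradient at x_0 and apply the update.
f'(x) = 66*x - 16
f'(4.5634) = 66*4.5634 - 16 = 285.1844
x_1 = 4.5634 - 0.01*285.1844 = 1.7116


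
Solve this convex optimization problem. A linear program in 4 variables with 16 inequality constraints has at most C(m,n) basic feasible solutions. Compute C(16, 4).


Each vertex corresponds to some choice of n active constraints out of m, so the number of vertices is at most C(m, n) = m! / (n!(m-n)!).
m = 16, n = 4
Numerator: 16 * 15 * 14 * 13
Denominator: 4! = 24
C(16, 4) = 1820


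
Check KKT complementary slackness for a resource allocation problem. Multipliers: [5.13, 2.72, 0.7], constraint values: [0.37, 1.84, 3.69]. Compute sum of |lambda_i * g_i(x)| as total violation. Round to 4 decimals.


KKT complementary slackness check:
lambda_1 * g_1 = 5.13 * 0.37 = 1.8981
lambda_2 * g_2 = 2.72 * 1.84 = 5.0048
lambda_3 * g_3 = 0.7 * 3.69 = 2.583
Total violation = 1.8981 + 5.0048 + 2.583 = 9.4859


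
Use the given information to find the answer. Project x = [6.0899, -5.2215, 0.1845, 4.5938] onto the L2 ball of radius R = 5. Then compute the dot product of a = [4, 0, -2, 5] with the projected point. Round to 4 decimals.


Step 1: Compute ||x|| (intermediates to 6 decimals).
||x|| = sqrt(6.0899^2 + (-5.2215)^2 + 0.1845^2 + 4.5938^2) = 9.245971
Step 2: Project.
Since ||x|| > R, scale = R/||x|| = 5/9.245971 = 0.540776, proj(x) = scale * x
proj(x) = [3.293272, -2.823662, 0.099773, 2.484217]
Step 3: Dot product.
a^T * proj(x) = 4*3.293272 + 0*(-2.823662) - 2*0.099773 + 5*2.484217 = 25.3946


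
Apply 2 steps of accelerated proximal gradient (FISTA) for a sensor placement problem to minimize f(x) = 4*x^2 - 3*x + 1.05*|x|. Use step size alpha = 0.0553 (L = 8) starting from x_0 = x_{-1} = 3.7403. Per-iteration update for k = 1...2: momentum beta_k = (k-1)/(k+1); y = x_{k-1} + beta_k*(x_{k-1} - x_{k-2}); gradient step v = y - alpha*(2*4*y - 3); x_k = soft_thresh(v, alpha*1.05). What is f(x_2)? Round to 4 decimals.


FISTA on f(x) = 4*x^2 - 3*x + 1.05*|x|
L = 8, alpha = 0.0553
Iteration 1: beta = 0.0, y = 3.7403 + 0.0*(3.7403 - 3.7403) = 3.7403
  grad(y) = 26.9224, v = y - alpha*grad = 2.2515
  prox(v) = soft_thresh(2.2515, 0.0581) = 2.1934
Iteration 2: beta = 0.3333, y = 2.1934 + 0.3333*(2.1934 - 3.7403) = 1.6778
  grad(y) = 10.4224, v = y - alpha*grad = 1.1014
  prox(v) = soft_thresh(1.1014, 0.0581) = 1.0434
f(x_2) = 4*1.0434^2 - 3*1.0434 + 1.05*|1.0434| = 2.32


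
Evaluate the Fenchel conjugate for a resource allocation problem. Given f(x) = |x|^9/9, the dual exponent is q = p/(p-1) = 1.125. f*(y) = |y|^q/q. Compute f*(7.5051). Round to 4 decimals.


The conjugate exponent q satisfies 1/p + 1/q = 1.
p = 9, so q = 9/(9 - 1) = 1.125
|y|^q = 7.5051^1.125 = 9.6555
f*(7.5051) = 9.6555 / 1.125 = 8.5827


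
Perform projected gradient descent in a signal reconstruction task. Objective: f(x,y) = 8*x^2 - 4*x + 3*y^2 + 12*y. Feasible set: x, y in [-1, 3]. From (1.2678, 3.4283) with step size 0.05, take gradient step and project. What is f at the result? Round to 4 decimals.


Step 1: Compute gradient at (1.2678, 3.4283).
grad_x = 2*8*1.2678 - 4 = 16.2848
grad_y = 2*3*3.4283 + 12 = 32.5698
Step 2: Gradient step.
x_raw = 1.2678 - 0.05*16.2848 = 0.4536
y_raw = 3.4283 - 0.05*32.5698 = 1.7998
Step 3: Project onto [-1, 3].
x_proj = clip(0.4536) = 0.4536
y_proj = clip(1.7998) = 1.7998
Step 4: Evaluate f.
f(0.4536, 1.7998) = 31.1472


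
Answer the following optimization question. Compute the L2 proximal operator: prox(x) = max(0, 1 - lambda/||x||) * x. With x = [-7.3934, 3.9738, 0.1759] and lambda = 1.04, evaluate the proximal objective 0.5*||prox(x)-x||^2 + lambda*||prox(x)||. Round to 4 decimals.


Step 1: Compute ||x||.
||x|| = 8.3955
Step 2: Compute scaling factor.
scale = max(0, 1 - 1.04/8.3955) = 0.8761
Step 3: prox(x) = [-6.4775, 3.4815, 0.1541]
||prox(x)|| = 7.3555
Step 4: Proximal objective.
0.5*||prox-x||^2 = 0.5408
lambda*||prox|| = 7.6497
Total = 8.1905


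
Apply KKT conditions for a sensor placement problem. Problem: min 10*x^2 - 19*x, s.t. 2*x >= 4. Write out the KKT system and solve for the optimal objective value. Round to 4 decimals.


Step 1: Try lambda = 0 (constraint inactive).
x_unc = 19/(2*10) = 0.95
Check: 2*0.95 = 1.9 < 4 -- violated!
Step 2: Constraint must be active: 2*x = 4
x* = 4/2 = 2.0
lambda = (2*10*2.0 - 19)/2 = 10.5
Step 3: Compute optimal value.
f(x*) = 10*2.0^2 - 19*2.0 = 2.0


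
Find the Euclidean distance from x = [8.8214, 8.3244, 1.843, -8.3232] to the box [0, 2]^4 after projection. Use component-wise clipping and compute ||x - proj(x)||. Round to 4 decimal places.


Project each component onto [0, 2].
clip(8.8214) = 2.0, clip(8.3244) = 2.0, clip(1.843) = 1.843, clip(-8.3232) = 0.0
Projection = [2.0, 2.0, 1.843, 0.0]
Squared diffs: [46.5315, 39.998, 0.0, 69.2757]
Distance = sqrt(155.8052) = 12.4822


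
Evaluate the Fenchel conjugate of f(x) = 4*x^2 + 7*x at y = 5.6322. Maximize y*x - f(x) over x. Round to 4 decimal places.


f*(y) = sup_x {y*x - a*x^2 - b*x} = sup_x {(y-b)*x - a*x^2}
FOC: (y - b) - 2a*x = 0 => x* = (y - b)/(2a)
x* = (5.6322 - 7)/(2*4) = -0.171
f*(5.6322) = (y-b)^2/(4a) = (5.6322 - 7)^2/(4*4)
= 1.8709/16 = 0.1169


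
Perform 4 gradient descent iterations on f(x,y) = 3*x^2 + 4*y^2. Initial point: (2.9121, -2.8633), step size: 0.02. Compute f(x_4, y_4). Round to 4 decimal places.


Gradient descent on f(x,y) = 3*x^2 + 4*y^2.
Starting point: (2.9121, -2.8633), alpha = 0.02
Step 1: grad_x = 2*3*2.9121 = 17.4726, grad_y = 2*4*-2.8633 = -22.9064
  x_1 = 2.9121 - 0.02*17.4726 = 2.5626
  y_1 = -2.8633 - 0.02*-22.9064 = -2.4052
Step 2: grad_x = 2*3*2.5626 = 15.3759, grad_y = 2*4*-2.4052 = -19.2414
  x_2 = 2.5626 - 0.02*15.3759 = 2.2551
  y_2 = -2.4052 - 0.02*-19.2414 = -2.0203
Step 3: grad_x = 2*3*2.2551 = 13.5308, grad_y = 2*4*-2.0203 = -16.1628
  x_3 = 2.2551 - 0.02*13.5308 = 1.9845
  y_3 = -2.0203 - 0.02*-16.1628 = -1.6971
Step 4: grad_x = 2*3*1.9845 = 11.9071, grad_y = 2*4*-1.6971 = -13.5767
  x_4 = 1.9845 - 0.02*11.9071 = 1.7464
  y_4 = -1.6971 - 0.02*-13.5767 = -1.4256
f(1.7464, -1.4256) = 3*1.7464^2 + 4*(-1.4256)^2 = 17.2783


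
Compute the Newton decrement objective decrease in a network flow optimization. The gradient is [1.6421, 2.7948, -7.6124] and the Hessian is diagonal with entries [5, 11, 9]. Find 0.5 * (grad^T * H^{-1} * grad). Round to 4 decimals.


Step 1: H is diagonal, so H^(-1) * g = [0.3284, 0.2541, -0.8458].
Step 2: g^T H^(-1) g = sum_i g_i^2 / H_ii
  = (1.6421)^2/5 + (2.7948)^2/11 + (-7.6124)^2/9
  = 0.5393 + 0.7101 + 6.4387 = 7.6881
Step 3: Objective decrease = 0.5 * g^T H^(-1) g = 3.8441
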